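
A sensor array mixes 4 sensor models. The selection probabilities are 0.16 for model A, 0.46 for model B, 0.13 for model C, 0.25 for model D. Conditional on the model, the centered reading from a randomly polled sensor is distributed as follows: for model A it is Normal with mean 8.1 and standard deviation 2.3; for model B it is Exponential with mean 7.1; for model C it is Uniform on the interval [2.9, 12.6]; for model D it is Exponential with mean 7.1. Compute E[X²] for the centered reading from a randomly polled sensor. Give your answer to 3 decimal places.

For each component E[X²] = Var + (mean)², giving A: 70.9; B: 100.82; C: 67.9033; D: 100.82.
Overall E[X²] = 0.16·70.9 + 0.46·100.82 + 0.13·67.9033 + 0.25·100.82 = 91.7536.

91.754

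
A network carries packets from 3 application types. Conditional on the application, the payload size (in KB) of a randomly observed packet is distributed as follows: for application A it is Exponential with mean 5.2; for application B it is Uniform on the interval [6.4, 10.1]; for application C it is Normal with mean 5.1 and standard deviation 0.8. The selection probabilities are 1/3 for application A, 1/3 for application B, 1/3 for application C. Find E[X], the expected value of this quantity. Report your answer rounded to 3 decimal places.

Component means — A: 5.2; B: 8.25; C: 5.1.
E[X] = 0.333333·5.2 + 0.333333·8.25 + 0.333333·5.1 = 6.18333.

6.183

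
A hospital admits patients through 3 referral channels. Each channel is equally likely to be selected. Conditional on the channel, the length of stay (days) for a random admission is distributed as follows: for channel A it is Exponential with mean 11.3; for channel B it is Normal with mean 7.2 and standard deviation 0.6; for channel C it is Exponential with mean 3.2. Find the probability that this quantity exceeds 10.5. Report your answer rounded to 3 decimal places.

0.144

Conditional on each channel, P(X > 10.5): A: 0.394868; B: 1.89896e-08; C: 0.0375813.
By total probability, P(X > 10.5) = 0.333333·0.394868 + 0.333333·1.89896e-08 + 0.333333·0.0375813 = 0.14415.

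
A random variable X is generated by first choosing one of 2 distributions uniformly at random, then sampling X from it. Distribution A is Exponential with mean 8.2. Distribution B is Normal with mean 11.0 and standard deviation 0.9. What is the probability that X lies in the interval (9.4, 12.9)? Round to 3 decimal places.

Conditional on each component, P(9.4 < X < 12.9): A: 0.110411; B: 0.944898.
By total probability, P(9.4 < X < 12.9) = 0.5·0.110411 + 0.5·0.944898 = 0.527655.

0.528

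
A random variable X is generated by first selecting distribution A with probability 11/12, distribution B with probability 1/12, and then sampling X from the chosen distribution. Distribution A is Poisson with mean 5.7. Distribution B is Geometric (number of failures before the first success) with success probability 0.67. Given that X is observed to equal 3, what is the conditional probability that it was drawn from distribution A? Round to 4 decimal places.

0.9792

Likelihoods P(X=3 | ·): A: 0.103275; B: 0.0240778.
Posterior ∝ prior × likelihood. Numerator for A: 0.916667·0.103275 = 0.0946687.
Normalizing constant: 0.916667·0.103275 + 0.0833333·0.0240778 = 0.0966751.
P(A | observation) = 0.0946687 / 0.0966751 = 0.979245.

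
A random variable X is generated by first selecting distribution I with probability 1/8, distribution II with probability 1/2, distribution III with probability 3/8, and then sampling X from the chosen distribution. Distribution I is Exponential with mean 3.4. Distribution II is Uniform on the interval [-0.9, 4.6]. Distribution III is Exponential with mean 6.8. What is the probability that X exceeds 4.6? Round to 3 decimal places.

Conditional on each component, P(X > 4.6): I: 0.258479; II: 0; III: 0.508408.
By total probability, P(X > 4.6) = 0.125·0.258479 + 0.5·0 + 0.375·0.508408 = 0.222963.

0.223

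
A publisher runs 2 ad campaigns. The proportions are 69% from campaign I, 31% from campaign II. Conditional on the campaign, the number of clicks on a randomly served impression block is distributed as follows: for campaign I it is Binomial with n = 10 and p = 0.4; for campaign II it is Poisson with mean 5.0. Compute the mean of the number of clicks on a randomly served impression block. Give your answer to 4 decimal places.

4.3100

Component means — I: 4; II: 5.
E[X] = 0.69·4 + 0.31·5 = 4.31.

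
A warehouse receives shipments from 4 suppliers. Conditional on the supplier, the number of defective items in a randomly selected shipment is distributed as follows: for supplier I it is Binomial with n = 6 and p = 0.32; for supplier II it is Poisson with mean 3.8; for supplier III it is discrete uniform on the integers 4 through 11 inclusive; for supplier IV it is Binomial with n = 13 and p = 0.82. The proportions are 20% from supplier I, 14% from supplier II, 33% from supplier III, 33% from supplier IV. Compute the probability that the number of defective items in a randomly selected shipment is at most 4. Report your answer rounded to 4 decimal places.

Conditional on each supplier, P(X ≤ 4): I: 0.985236; II: 0.667844; III: 0.125; IV: 7.01029e-05.
By total probability, P(X ≤ 4) = 0.2·0.985236 + 0.14·0.667844 + 0.33·0.125 + 0.33·7.01029e-05 = 0.331818.

0.3318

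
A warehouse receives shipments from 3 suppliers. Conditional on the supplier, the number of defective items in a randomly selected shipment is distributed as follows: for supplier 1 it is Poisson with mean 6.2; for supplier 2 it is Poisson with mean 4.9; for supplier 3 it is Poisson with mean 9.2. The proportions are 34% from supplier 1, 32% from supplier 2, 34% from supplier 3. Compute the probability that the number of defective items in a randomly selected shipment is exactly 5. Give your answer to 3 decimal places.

Conditional on each supplier, P(X = 5): 1: 0.154936; 2: 0.17529; 3: 0.0554943.
By total probability, P(X = 5) = 0.34·0.154936 + 0.32·0.17529 + 0.34·0.0554943 = 0.127639.

0.128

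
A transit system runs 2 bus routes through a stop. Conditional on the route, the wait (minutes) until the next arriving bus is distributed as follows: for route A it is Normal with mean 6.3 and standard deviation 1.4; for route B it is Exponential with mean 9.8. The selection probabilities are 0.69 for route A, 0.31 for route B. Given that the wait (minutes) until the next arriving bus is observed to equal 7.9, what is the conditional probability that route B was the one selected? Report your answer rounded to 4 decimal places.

0.1213

Likelihoods f(7.9 | ·): A: 0.148307; B: 0.04557.
Posterior ∝ prior × likelihood. Numerator for B: 0.31·0.04557 = 0.0141267.
Normalizing constant: 0.69·0.148307 + 0.31·0.04557 = 0.116458.
P(B | observation) = 0.0141267 / 0.116458 = 0.121303.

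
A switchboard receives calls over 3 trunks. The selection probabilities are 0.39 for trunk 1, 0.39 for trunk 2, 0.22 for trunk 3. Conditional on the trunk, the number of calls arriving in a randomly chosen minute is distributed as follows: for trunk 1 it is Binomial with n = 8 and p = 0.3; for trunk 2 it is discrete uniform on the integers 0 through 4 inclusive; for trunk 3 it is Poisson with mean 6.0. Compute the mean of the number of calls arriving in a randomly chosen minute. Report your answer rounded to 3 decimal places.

Component means — 1: 2.4; 2: 2; 3: 6.
E[X] = 0.39·2.4 + 0.39·2 + 0.22·6 = 3.036.

3.036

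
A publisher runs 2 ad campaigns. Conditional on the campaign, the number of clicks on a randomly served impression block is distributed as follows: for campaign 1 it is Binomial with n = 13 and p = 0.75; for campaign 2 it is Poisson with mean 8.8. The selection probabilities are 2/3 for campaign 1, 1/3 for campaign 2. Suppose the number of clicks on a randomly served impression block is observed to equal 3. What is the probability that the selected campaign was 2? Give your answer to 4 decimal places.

Likelihoods P(X=3 | ·): 1: 0.000115067; 2: 0.0171201.
Posterior ∝ prior × likelihood. Numerator for 2: 0.333333·0.0171201 = 0.00570669.
Normalizing constant: 0.666667·0.000115067 + 0.333333·0.0171201 = 0.0057834.
P(2 | observation) = 0.00570669 / 0.0057834 = 0.986736.

0.9867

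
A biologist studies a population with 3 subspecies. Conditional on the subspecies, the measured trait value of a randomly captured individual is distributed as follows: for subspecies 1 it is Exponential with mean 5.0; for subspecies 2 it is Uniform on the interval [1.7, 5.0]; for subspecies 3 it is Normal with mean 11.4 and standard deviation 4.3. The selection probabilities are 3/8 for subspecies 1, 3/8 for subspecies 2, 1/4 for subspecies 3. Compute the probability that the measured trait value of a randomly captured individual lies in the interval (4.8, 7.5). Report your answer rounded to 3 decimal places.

0.113

Conditional on each subspecies, P(4.8 < X < 7.5): 1: 0.159763; 2: 0.0606061; 3: 0.119803.
By total probability, P(4.8 < X < 7.5) = 0.375·0.159763 + 0.375·0.0606061 + 0.25·0.119803 = 0.112589.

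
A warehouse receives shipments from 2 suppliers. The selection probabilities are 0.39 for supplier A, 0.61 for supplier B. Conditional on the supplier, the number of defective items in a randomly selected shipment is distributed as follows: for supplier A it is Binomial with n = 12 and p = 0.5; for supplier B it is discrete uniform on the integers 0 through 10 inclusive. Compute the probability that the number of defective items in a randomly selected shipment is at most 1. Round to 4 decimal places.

Conditional on each supplier, P(X ≤ 1): A: 0.00317383; B: 0.181818.
By total probability, P(X ≤ 1) = 0.39·0.00317383 + 0.61·0.181818 = 0.112147.

0.1121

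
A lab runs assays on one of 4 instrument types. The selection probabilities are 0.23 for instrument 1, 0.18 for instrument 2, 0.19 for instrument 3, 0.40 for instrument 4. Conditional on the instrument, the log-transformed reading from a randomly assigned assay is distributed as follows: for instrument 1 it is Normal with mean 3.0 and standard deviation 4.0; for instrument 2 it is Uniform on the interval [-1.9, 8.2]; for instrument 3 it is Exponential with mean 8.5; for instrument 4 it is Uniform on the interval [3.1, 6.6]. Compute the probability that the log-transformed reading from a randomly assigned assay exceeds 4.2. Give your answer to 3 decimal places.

0.549

Conditional on each instrument, P(X > 4.2): 1: 0.382089; 2: 0.39604; 3: 0.610109; 4: 0.685714.
By total probability, P(X > 4.2) = 0.23·0.382089 + 0.18·0.39604 + 0.19·0.610109 + 0.4·0.685714 = 0.549374.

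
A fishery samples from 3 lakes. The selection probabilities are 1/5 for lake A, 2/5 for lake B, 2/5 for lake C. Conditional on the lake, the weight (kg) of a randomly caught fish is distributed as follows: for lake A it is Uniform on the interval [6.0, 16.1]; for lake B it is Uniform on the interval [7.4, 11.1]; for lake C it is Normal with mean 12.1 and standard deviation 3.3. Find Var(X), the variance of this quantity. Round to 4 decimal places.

8.1595

Per component, A: μ=11.05, E[X²]=130.603; B: μ=9.25, E[X²]=86.7033; C: μ=12.1, E[X²]=157.3.
E[X] = 0.2·11.05 + 0.4·9.25 + 0.4·12.1 = 10.75.
E[X²] = 0.2·130.603 + 0.4·86.7033 + 0.4·157.3 = 123.722.
Var(X) = E[X²] − (E[X])² = 123.722 − 115.562 = 8.1595.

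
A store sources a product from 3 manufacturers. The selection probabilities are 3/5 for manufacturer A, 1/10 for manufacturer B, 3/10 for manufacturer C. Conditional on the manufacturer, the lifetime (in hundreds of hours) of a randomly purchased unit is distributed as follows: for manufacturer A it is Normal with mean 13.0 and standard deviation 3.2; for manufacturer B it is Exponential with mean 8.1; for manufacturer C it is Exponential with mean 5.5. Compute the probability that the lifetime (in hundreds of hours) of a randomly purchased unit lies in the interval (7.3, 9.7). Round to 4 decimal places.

0.1068

Conditional on each manufacturer, P(7.3 < X < 9.7): A: 0.113776; B: 0.104129; C: 0.0937792.
By total probability, P(7.3 < X < 9.7) = 0.6·0.113776 + 0.1·0.104129 + 0.3·0.0937792 = 0.106812.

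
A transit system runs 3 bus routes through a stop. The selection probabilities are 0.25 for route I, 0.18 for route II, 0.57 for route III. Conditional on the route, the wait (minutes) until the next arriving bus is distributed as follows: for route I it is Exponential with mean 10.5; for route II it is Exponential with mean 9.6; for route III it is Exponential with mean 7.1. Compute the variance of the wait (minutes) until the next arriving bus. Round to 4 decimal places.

Per component, I: μ=10.5, E[X²]=220.5; II: μ=9.6, E[X²]=184.32; III: μ=7.1, E[X²]=100.82.
E[X] = 0.25·10.5 + 0.18·9.6 + 0.57·7.1 = 8.4.
E[X²] = 0.25·220.5 + 0.18·184.32 + 0.57·100.82 = 145.77.
Var(X) = E[X²] − (E[X])² = 145.77 − 70.56 = 75.21.

75.2100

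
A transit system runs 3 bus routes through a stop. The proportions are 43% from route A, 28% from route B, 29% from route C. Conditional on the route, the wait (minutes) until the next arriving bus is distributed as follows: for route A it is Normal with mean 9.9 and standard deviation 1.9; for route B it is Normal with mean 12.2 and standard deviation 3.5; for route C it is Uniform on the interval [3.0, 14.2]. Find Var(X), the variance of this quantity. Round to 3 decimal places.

9.914

Per component, A: μ=9.9, E[X²]=101.62; B: μ=12.2, E[X²]=161.09; C: μ=8.6, E[X²]=84.4133.
E[X] = 0.43·9.9 + 0.28·12.2 + 0.29·8.6 = 10.167.
E[X²] = 0.43·101.62 + 0.28·161.09 + 0.29·84.4133 = 113.282.
Var(X) = E[X²] − (E[X])² = 113.282 − 103.368 = 9.91378.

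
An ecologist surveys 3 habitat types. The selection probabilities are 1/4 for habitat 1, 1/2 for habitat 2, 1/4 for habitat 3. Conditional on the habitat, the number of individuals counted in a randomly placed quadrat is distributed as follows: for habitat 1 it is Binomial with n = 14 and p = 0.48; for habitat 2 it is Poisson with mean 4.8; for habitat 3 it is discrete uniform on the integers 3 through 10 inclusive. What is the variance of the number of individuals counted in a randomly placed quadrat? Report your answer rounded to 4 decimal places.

Per component, 1: μ=6.72, E[X²]=48.6528; 2: μ=4.8, E[X²]=27.84; 3: μ=6.5, E[X²]=47.5.
E[X] = 0.25·6.72 + 0.5·4.8 + 0.25·6.5 = 5.705.
E[X²] = 0.25·48.6528 + 0.5·27.84 + 0.25·47.5 = 37.9582.
Var(X) = E[X²] − (E[X])² = 37.9582 − 32.547 = 5.41118.

5.4112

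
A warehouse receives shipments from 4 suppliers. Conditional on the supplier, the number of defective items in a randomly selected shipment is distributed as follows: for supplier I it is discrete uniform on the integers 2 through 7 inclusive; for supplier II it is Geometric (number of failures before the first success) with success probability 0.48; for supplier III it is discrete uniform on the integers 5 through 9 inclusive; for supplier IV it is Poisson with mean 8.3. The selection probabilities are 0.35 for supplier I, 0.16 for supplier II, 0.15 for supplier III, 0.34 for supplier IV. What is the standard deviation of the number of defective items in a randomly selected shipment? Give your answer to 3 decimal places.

Per component, I: μ=4.5, E[X²]=23.1667; II: μ=1.08333, E[X²]=3.43056; III: μ=7, E[X²]=51; IV: μ=8.3, E[X²]=77.19.
E[X] = 0.35·4.5 + 0.16·1.08333 + 0.15·7 + 0.34·8.3 = 5.62033.
E[X²] = 0.35·23.1667 + 0.16·3.43056 + 0.15·51 + 0.34·77.19 = 42.5518.
Var(X) = E[X²] − (E[X])² = 42.5518 − 31.5881 = 10.9637.
SD(X) = √10.9637 = 3.31114.

3.311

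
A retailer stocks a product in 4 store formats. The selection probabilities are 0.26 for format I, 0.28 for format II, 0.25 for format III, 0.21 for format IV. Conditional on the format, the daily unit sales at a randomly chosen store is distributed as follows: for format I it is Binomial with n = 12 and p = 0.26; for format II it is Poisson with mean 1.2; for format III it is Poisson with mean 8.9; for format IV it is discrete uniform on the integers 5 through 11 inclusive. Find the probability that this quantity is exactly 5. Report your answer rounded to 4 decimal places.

0.0773

Conditional on each format, P(X = 5): I: 0.114344; II: 0.00624556; III: 0.063467; IV: 0.142857.
By total probability, P(X = 5) = 0.26·0.114344 + 0.28·0.00624556 + 0.25·0.063467 + 0.21·0.142857 = 0.077345.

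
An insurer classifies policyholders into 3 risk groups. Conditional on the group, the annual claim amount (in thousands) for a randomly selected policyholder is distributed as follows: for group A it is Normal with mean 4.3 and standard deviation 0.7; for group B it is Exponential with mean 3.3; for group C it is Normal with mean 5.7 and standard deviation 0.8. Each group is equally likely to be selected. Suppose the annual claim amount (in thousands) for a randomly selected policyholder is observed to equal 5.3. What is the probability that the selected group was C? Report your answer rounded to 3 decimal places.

0.623

Likelihoods f(5.3 | ·): A: 0.205426; B: 0.0608111; C: 0.440082.
Posterior ∝ prior × likelihood. Numerator for C: 0.333333·0.440082 = 0.146694.
Normalizing constant: 0.333333·0.205426 + 0.333333·0.0608111 + 0.333333·0.440082 = 0.235439.
P(C | observation) = 0.146694 / 0.235439 = 0.623064.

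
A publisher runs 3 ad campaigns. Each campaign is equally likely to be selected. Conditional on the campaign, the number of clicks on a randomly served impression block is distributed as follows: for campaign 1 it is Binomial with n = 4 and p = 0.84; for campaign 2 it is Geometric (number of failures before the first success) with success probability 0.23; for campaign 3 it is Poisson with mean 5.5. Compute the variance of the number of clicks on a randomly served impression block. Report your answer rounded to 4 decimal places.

Per component, 1: μ=3.36, E[X²]=11.8272; 2: μ=3.34783, E[X²]=25.7637; 3: μ=5.5, E[X²]=35.75.
E[X] = 0.333333·3.36 + 0.333333·3.34783 + 0.333333·5.5 = 4.06928.
E[X²] = 0.333333·11.8272 + 0.333333·25.7637 + 0.333333·35.75 = 24.447.
Var(X) = E[X²] − (E[X])² = 24.447 − 16.559 = 7.88797.

7.8880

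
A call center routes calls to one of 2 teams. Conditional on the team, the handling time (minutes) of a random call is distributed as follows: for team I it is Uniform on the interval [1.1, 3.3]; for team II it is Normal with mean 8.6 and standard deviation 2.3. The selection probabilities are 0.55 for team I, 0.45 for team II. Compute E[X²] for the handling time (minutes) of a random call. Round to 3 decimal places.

38.546

For each component E[X²] = Var + (mean)², giving I: 5.24333; II: 79.25.
Overall E[X²] = 0.55·5.24333 + 0.45·79.25 = 38.5463.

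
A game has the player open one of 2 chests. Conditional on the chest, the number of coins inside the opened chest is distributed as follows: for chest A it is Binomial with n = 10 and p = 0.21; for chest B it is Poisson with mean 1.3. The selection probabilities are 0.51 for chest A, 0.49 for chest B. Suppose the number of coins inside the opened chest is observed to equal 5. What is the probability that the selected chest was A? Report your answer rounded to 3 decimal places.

Likelihoods P(X=5 | ·): A: 0.0316689; B: 0.00843243.
Posterior ∝ prior × likelihood. Numerator for A: 0.51·0.0316689 = 0.0161511.
Normalizing constant: 0.51·0.0316689 + 0.49·0.00843243 = 0.020283.
P(A | observation) = 0.0161511 / 0.020283 = 0.796288.

0.796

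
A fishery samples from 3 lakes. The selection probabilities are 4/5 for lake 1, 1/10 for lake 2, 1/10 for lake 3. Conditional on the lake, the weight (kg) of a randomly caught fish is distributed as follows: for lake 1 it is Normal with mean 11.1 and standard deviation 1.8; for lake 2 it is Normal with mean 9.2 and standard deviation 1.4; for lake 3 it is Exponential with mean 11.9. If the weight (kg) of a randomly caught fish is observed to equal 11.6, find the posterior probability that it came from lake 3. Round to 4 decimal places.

0.0176

Likelihoods f(11.6 | ·): 1: 0.213247; 2: 0.0655594; 3: 0.0317035.
Posterior ∝ prior × likelihood. Numerator for 3: 0.1·0.0317035 = 0.00317035.
Normalizing constant: 0.8·0.213247 + 0.1·0.0655594 + 0.1·0.0317035 = 0.180324.
P(3 | observation) = 0.00317035 / 0.180324 = 0.0175814.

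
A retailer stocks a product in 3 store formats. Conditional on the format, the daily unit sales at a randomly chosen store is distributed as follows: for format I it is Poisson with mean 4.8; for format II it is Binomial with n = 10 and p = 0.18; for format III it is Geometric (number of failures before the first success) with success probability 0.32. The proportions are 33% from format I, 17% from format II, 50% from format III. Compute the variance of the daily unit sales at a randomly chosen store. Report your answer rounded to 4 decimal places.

Per component, I: μ=4.8, E[X²]=27.84; II: μ=1.8, E[X²]=4.716; III: μ=2.125, E[X²]=11.1562.
E[X] = 0.33·4.8 + 0.17·1.8 + 0.5·2.125 = 2.9525.
E[X²] = 0.33·27.84 + 0.17·4.716 + 0.5·11.1562 = 15.567.
Var(X) = E[X²] − (E[X])² = 15.567 − 8.71726 = 6.84979.

6.8498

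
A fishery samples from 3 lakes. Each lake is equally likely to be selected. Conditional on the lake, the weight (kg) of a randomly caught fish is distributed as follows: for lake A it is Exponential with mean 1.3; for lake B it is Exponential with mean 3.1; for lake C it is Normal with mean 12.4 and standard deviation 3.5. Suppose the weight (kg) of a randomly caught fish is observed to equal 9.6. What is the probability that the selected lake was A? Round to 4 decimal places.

0.0049

Likelihoods f(9.6 | ·): A: 0.000477484; B: 0.014579; C: 0.082769.
Posterior ∝ prior × likelihood. Numerator for A: 0.333333·0.000477484 = 0.000159161.
Normalizing constant: 0.333333·0.000477484 + 0.333333·0.014579 + 0.333333·0.082769 = 0.0326085.
P(A | observation) = 0.000159161 / 0.0326085 = 0.00488098.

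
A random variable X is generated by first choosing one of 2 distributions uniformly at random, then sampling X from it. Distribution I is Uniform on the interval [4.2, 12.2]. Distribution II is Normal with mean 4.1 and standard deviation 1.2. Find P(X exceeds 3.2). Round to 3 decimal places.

Conditional on each component, P(X > 3.2): I: 1; II: 0.773373.
By total probability, P(X > 3.2) = 0.5·1 + 0.5·0.773373 = 0.886686.

0.887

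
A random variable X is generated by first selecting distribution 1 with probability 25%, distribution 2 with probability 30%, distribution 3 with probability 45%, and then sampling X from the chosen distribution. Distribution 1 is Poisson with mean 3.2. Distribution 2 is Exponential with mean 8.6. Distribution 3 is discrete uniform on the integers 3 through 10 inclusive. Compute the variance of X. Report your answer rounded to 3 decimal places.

Per component, 1: μ=3.2, E[X²]=13.44; 2: μ=8.6, E[X²]=147.92; 3: μ=6.5, E[X²]=47.5.
E[X] = 0.25·3.2 + 0.3·8.6 + 0.45·6.5 = 6.305.
E[X²] = 0.25·13.44 + 0.3·147.92 + 0.45·47.5 = 69.111.
Var(X) = E[X²] − (E[X])² = 69.111 − 39.753 = 29.358.

29.358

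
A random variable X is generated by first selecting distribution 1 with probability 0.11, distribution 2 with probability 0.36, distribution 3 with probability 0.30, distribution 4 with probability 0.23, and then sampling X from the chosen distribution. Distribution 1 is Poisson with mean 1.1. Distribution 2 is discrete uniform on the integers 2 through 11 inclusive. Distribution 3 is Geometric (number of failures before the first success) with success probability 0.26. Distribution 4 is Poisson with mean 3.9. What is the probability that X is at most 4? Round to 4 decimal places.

Conditional on each component, P(X ≤ 4): 1: 0.994565; 2: 0.3; 3: 0.778099; 4: 0.648365.
By total probability, P(X ≤ 4) = 0.11·0.994565 + 0.36·0.3 + 0.3·0.778099 + 0.23·0.648365 = 0.599956.

0.6000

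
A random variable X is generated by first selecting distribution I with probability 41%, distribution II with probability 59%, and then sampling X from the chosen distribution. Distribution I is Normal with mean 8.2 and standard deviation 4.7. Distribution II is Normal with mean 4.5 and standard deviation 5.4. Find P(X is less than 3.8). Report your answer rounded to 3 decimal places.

Conditional on each component, P(X < 3.8): I: 0.174593; II: 0.44843.
By total probability, P(X < 3.8) = 0.41·0.174593 + 0.59·0.44843 = 0.336157.

0.336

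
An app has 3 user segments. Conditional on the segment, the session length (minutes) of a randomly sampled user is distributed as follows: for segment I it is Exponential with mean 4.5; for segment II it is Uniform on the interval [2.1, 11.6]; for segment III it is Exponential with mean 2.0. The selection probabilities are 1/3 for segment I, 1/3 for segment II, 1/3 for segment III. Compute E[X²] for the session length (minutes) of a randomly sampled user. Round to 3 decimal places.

34.314

For each component E[X²] = Var + (mean)², giving I: 40.5; II: 54.4433; III: 8.
Overall E[X²] = 0.333333·40.5 + 0.333333·54.4433 + 0.333333·8 = 34.3144.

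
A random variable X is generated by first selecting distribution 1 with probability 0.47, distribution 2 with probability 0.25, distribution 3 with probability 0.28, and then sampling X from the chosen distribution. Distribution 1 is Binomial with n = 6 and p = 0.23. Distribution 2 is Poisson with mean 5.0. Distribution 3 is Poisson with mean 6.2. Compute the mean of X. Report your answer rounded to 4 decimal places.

Component means — 1: 1.38; 2: 5; 3: 6.2.
E[X] = 0.47·1.38 + 0.25·5 + 0.28·6.2 = 3.6346.

3.6346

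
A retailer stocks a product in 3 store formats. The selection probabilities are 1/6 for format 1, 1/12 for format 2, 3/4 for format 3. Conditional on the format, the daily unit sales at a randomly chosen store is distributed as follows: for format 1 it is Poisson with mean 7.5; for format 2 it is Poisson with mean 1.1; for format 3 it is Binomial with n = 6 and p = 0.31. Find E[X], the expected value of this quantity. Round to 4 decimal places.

Component means — 1: 7.5; 2: 1.1; 3: 1.86.
E[X] = 0.166667·7.5 + 0.0833333·1.1 + 0.75·1.86 = 2.73667.

2.7367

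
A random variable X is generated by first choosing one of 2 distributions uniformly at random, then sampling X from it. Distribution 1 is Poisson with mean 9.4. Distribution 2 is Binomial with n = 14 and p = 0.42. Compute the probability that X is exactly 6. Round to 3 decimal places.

Conditional on each component, P(X = 6): 1: 0.0792623; 2: 0.211094.
By total probability, P(X = 6) = 0.5·0.0792623 + 0.5·0.211094 = 0.145178.

0.145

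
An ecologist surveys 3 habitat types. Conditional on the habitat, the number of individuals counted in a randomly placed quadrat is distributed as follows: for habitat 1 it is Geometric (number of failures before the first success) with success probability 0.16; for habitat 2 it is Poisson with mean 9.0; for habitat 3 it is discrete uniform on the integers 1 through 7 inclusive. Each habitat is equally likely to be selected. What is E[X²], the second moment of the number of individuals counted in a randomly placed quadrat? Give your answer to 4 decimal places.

56.7917

For each component E[X²] = Var + (mean)², giving 1: 60.375; 2: 90; 3: 20.
Overall E[X²] = 0.333333·60.375 + 0.333333·90 + 0.333333·20 = 56.7917.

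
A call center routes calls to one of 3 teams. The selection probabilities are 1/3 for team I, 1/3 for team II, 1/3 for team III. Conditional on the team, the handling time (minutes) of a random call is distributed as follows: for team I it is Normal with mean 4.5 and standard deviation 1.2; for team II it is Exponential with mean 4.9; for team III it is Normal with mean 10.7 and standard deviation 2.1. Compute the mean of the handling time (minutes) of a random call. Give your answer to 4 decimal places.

Component means — I: 4.5; II: 4.9; III: 10.7.
E[X] = 0.333333·4.5 + 0.333333·4.9 + 0.333333·10.7 = 6.7.

6.7000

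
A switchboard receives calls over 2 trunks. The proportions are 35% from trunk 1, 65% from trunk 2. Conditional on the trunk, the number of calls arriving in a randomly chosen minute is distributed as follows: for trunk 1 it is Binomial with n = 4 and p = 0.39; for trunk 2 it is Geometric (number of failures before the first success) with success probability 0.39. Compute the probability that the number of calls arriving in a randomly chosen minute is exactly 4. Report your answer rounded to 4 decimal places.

0.0432

Conditional on each trunk, P(X = 4): 1: 0.0231344; 2: 0.0539988.
By total probability, P(X = 4) = 0.35·0.0231344 + 0.65·0.0539988 = 0.0431963.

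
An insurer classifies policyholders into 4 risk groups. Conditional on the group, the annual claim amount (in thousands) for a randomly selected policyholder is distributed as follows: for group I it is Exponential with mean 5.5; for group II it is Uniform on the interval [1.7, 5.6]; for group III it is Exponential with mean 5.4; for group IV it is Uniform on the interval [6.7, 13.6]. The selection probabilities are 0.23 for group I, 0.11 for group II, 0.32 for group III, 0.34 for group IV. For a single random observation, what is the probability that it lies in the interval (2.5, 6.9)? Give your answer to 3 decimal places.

Conditional on each group, P(2.5 < X < 6.9): I: 0.349531; II: 0.794872; III: 0.35076; IV: 0.0289855.
By total probability, P(2.5 < X < 6.9) = 0.23·0.349531 + 0.11·0.794872 + 0.32·0.35076 + 0.34·0.0289855 = 0.289926.

0.290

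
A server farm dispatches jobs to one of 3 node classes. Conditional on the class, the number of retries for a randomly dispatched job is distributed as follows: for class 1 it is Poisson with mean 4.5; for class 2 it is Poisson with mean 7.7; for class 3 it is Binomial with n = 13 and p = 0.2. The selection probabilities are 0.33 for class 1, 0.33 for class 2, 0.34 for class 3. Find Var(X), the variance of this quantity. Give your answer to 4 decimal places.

9.1717

Per component, 1: μ=4.5, E[X²]=24.75; 2: μ=7.7, E[X²]=66.99; 3: μ=2.6, E[X²]=8.84.
E[X] = 0.33·4.5 + 0.33·7.7 + 0.34·2.6 = 4.91.
E[X²] = 0.33·24.75 + 0.33·66.99 + 0.34·8.84 = 33.2798.
Var(X) = E[X²] − (E[X])² = 33.2798 − 24.1081 = 9.1717.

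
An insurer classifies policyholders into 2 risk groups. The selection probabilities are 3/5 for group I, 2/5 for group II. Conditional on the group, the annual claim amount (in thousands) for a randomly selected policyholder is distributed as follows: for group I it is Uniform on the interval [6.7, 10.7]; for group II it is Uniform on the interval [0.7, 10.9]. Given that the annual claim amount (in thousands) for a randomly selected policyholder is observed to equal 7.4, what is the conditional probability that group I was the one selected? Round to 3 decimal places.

0.793

Likelihoods f(7.4 | ·): I: 0.25; II: 0.0980392.
Posterior ∝ prior × likelihood. Numerator for I: 0.6·0.25 = 0.15.
Normalizing constant: 0.6·0.25 + 0.4·0.0980392 = 0.189216.
P(I | observation) = 0.15 / 0.189216 = 0.792746.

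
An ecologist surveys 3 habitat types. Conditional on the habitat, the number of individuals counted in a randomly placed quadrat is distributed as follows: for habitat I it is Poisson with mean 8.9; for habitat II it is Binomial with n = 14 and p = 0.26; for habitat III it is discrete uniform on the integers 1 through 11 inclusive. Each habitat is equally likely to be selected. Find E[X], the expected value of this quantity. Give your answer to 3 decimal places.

6.180

Component means — I: 8.9; II: 3.64; III: 6.
E[X] = 0.333333·8.9 + 0.333333·3.64 + 0.333333·6 = 6.18.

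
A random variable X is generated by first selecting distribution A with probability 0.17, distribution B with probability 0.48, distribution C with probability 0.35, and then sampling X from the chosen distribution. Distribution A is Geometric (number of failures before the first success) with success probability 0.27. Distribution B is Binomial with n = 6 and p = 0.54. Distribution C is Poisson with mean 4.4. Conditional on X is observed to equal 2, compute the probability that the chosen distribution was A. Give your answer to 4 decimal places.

0.1528

Likelihoods P(X=2 | ·): A: 0.143883; B: 0.195844; C: 0.118845.
Posterior ∝ prior × likelihood. Numerator for A: 0.17·0.143883 = 0.0244601.
Normalizing constant: 0.17·0.143883 + 0.48·0.195844 + 0.35·0.118845 = 0.160061.
P(A | observation) = 0.0244601 / 0.160061 = 0.152818.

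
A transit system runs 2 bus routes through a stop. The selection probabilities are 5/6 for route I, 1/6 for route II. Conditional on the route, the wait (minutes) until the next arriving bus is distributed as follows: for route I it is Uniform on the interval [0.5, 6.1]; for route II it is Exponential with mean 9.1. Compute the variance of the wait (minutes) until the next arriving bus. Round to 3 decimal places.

20.652

Per component, I: μ=3.3, E[X²]=13.5033; II: μ=9.1, E[X²]=165.62.
E[X] = 0.833333·3.3 + 0.166667·9.1 = 4.26667.
E[X²] = 0.833333·13.5033 + 0.166667·165.62 = 38.8561.
Var(X) = E[X²] − (E[X])² = 38.8561 − 18.2044 = 20.6517.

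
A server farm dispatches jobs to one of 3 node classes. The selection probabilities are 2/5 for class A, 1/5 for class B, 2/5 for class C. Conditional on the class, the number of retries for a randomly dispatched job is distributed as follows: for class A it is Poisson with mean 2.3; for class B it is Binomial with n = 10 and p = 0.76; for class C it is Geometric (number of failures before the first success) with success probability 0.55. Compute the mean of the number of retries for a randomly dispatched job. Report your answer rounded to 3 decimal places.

2.767

Component means — A: 2.3; B: 7.6; C: 0.818182.
E[X] = 0.4·2.3 + 0.2·7.6 + 0.4·0.818182 = 2.76727.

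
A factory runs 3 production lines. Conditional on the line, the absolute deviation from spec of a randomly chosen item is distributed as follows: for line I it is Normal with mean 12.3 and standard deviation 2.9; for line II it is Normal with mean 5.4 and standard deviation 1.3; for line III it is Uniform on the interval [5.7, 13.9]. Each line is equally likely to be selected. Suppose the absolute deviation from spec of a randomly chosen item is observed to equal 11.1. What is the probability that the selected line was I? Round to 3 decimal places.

Likelihoods f(11.1 | ·): I: 0.126279; II: 2.05278e-05; III: 0.121951.
Posterior ∝ prior × likelihood. Numerator for I: 0.333333·0.126279 = 0.042093.
Normalizing constant: 0.333333·0.126279 + 0.333333·2.05278e-05 + 0.333333·0.121951 = 0.0827502.
P(I | observation) = 0.042093 / 0.0827502 = 0.508675.

0.509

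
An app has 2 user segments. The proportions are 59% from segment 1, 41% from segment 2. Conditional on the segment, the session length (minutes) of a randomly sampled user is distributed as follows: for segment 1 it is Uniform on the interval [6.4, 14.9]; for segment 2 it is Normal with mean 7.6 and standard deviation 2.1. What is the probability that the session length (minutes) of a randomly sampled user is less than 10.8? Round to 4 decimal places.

Conditional on each segment, P(X < 10.8): 1: 0.517647; 2: 0.936222.
By total probability, P(X < 10.8) = 0.59·0.517647 + 0.41·0.936222 = 0.689263.

0.6893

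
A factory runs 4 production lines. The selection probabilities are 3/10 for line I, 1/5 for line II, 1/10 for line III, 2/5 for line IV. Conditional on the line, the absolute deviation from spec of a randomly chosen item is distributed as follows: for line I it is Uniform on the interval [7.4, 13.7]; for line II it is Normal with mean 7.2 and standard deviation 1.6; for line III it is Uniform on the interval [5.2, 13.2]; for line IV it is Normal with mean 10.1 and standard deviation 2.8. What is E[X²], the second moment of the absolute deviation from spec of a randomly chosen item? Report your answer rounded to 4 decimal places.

98.2003

For each component E[X²] = Var + (mean)², giving I: 114.61; II: 54.4; III: 89.9733; IV: 109.85.
Overall E[X²] = 0.3·114.61 + 0.2·54.4 + 0.1·89.9733 + 0.4·109.85 = 98.2003.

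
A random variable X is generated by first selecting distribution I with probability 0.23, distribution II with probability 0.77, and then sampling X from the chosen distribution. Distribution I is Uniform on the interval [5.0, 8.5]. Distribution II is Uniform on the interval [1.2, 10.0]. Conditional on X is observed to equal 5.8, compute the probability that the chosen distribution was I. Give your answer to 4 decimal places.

Likelihoods f(5.8 | ·): I: 0.285714; II: 0.113636.
Posterior ∝ prior × likelihood. Numerator for I: 0.23·0.285714 = 0.0657143.
Normalizing constant: 0.23·0.285714 + 0.77·0.113636 = 0.153214.
P(I | observation) = 0.0657143 / 0.153214 = 0.428904.

0.4289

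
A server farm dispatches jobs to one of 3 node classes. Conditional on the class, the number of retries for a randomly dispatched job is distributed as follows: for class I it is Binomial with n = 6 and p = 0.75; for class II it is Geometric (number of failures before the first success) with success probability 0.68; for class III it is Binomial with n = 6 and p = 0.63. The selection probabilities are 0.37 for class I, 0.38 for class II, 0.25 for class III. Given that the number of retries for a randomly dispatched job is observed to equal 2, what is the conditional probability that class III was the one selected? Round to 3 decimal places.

Likelihoods P(X=2 | ·): I: 0.032959; II: 0.069632; III: 0.111578.
Posterior ∝ prior × likelihood. Numerator for III: 0.25·0.111578 = 0.0278945.
Normalizing constant: 0.37·0.032959 + 0.38·0.069632 + 0.25·0.111578 = 0.0665495.
P(III | observation) = 0.0278945 / 0.0665495 = 0.419155.

0.419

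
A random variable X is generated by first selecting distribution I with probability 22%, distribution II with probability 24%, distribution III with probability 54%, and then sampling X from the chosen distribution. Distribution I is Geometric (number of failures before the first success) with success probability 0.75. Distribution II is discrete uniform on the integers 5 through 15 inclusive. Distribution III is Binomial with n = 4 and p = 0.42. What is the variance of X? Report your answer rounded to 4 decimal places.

Per component, I: μ=0.333333, E[X²]=0.555556; II: μ=10, E[X²]=110; III: μ=1.68, E[X²]=3.7968.
E[X] = 0.22·0.333333 + 0.24·10 + 0.54·1.68 = 3.38053.
E[X²] = 0.22·0.555556 + 0.24·110 + 0.54·3.7968 = 28.5725.
Var(X) = E[X²] − (E[X])² = 28.5725 − 11.428 = 17.1445.

17.1445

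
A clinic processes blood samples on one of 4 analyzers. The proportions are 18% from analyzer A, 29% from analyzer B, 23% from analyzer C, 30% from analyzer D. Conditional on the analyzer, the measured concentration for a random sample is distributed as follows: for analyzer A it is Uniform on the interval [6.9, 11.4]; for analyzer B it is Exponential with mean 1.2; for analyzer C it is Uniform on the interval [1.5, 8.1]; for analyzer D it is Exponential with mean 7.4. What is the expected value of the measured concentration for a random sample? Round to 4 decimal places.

Component means — A: 9.15; B: 1.2; C: 4.8; D: 7.4.
E[X] = 0.18·9.15 + 0.29·1.2 + 0.23·4.8 + 0.3·7.4 = 5.319.

5.3190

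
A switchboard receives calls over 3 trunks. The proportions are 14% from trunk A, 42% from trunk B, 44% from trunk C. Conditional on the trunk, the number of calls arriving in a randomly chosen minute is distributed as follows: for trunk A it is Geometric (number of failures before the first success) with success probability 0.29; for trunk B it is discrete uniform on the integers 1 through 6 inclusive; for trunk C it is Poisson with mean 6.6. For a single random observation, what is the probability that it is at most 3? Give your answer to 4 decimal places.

Conditional on each trunk, P(X ≤ 3): A: 0.745883; B: 0.5; C: 0.105151.
By total probability, P(X ≤ 3) = 0.14·0.745883 + 0.42·0.5 + 0.44·0.105151 = 0.36069.

0.3607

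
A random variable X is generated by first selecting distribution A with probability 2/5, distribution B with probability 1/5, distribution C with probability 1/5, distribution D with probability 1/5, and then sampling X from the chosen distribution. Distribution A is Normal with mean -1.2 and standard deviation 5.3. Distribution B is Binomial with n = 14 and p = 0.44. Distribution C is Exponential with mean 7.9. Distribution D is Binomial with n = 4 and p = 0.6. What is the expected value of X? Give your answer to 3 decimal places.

2.812

Component means — A: -1.2; B: 6.16; C: 7.9; D: 2.4.
E[X] = 0.4·-1.2 + 0.2·6.16 + 0.2·7.9 + 0.2·2.4 = 2.812.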